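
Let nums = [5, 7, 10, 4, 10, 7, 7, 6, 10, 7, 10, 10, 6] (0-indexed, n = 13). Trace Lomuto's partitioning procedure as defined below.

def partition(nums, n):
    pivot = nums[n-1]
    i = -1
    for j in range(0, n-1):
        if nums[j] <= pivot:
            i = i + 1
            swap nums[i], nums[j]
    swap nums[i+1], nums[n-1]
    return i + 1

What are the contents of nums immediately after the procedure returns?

pivot = nums[12] = 6; i = -1
j=0: nums[0]=5 ≤ 6 → i=0, swap nums[0],nums[0] (no change) → [5, 7, 10, 4, 10, 7, 7, 6, 10, 7, 10, 10, 6]
j=1: nums[1]=7 > 6 → no swap
j=2: nums[2]=10 > 6 → no swap
j=3: nums[3]=4 ≤ 6 → i=1, swap nums[1],nums[3] → [5, 4, 10, 7, 10, 7, 7, 6, 10, 7, 10, 10, 6]
j=4: nums[4]=10 > 6 → no swap
j=5: nums[5]=7 > 6 → no swap
j=6: nums[6]=7 > 6 → no swap
j=7: nums[7]=6 ≤ 6 → i=2, swap nums[2],nums[7] → [5, 4, 6, 7, 10, 7, 7, 10, 10, 7, 10, 10, 6]
j=8: nums[8]=10 > 6 → no swap
j=9: nums[9]=7 > 6 → no swap
j=10: nums[10]=10 > 6 → no swap
j=11: nums[11]=10 > 6 → no swap
final swap nums[3],nums[12] → [5, 4, 6, 6, 10, 7, 7, 10, 10, 7, 10, 10, 7]; return 3

[5, 4, 6, 6, 10, 7, 7, 10, 10, 7, 10, 10, 7]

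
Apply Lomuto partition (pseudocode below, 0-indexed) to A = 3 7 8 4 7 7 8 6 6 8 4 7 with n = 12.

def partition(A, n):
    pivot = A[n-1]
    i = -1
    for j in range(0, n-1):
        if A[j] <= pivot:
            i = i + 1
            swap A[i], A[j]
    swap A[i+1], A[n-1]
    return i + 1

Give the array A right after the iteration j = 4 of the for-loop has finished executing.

3 7 4 7 8 7 8 6 6 8 4 7

pivot=7, i=-1
j=0: 3≤7, i=0, swap(0,0) ⇒ 3 7 8 4 7 7 8 6 6 8 4 7
j=1: 7≤7, i=1, swap(1,1) ⇒ 3 7 8 4 7 7 8 6 6 8 4 7
j=2: 8>7, skip
j=3: 4≤7, i=2, swap(2,3) ⇒ 3 7 4 8 7 7 8 6 6 8 4 7
j=4: 7≤7, i=3, swap(3,4) ⇒ 3 7 4 7 8 7 8 6 6 8 4 7
(after j=4) A = 3 7 4 7 8 7 8 6 6 8 4 7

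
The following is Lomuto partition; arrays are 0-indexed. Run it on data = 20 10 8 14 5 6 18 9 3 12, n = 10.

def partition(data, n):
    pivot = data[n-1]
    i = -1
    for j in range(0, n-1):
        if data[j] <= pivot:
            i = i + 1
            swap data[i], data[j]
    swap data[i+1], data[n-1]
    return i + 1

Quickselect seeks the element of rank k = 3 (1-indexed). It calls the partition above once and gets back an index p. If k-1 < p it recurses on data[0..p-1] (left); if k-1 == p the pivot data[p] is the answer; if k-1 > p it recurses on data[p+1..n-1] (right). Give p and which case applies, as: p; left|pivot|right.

pivot = data[9] = 12; i = -1
j=0: data[0]=20 > 12 → no swap
j=1: data[1]=10 ≤ 12 → i=0, swap data[0],data[1] → 10 20 8 14 5 6 18 9 3 12
j=2: data[2]=8 ≤ 12 → i=1, swap data[1],data[2] → 10 8 20 14 5 6 18 9 3 12
j=3: data[3]=14 > 12 → no swap
j=4: data[4]=5 ≤ 12 → i=2, swap data[2],data[4] → 10 8 5 14 20 6 18 9 3 12
j=5: data[5]=6 ≤ 12 → i=3, swap data[3],data[5] → 10 8 5 6 20 14 18 9 3 12
j=6: data[6]=18 > 12 → no swap
j=7: data[7]=9 ≤ 12 → i=4, swap data[4],data[7] → 10 8 5 6 9 14 18 20 3 12
j=8: data[8]=3 ≤ 12 → i=5, swap data[5],data[8] → 10 8 5 6 9 3 18 20 14 12
final swap data[6],data[9] → 10 8 5 6 9 3 12 20 14 18; return 6
p = 6; k-1 = 2 < 6 ⇒ left

6; left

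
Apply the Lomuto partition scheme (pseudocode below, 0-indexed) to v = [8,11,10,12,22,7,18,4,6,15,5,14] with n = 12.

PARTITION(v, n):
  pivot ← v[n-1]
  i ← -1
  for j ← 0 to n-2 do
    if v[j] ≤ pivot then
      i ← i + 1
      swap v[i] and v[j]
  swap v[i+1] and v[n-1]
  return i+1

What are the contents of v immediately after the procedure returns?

pivot=14, i=-1
j=0: 8≤14, i=0, swap(0,0) ⇒ [8,11,10,12,22,7,18,4,6,15,5,14]
j=1: 11≤14, i=1, swap(1,1) ⇒ [8,11,10,12,22,7,18,4,6,15,5,14]
j=2: 10≤14, i=2, swap(2,2) ⇒ [8,11,10,12,22,7,18,4,6,15,5,14]
j=3: 12≤14, i=3, swap(3,3) ⇒ [8,11,10,12,22,7,18,4,6,15,5,14]
j=4: 22>14, skip
j=5: 7≤14, i=4, swap(4,5) ⇒ [8,11,10,12,7,22,18,4,6,15,5,14]
j=6: 18>14, skip
j=7: 4≤14, i=5, swap(5,7) ⇒ [8,11,10,12,7,4,18,22,6,15,5,14]
j=8: 6≤14, i=6, swap(6,8) ⇒ [8,11,10,12,7,4,6,22,18,15,5,14]
j=9: 15>14, skip
j=10: 5≤14, i=7, swap(7,10) ⇒ [8,11,10,12,7,4,6,5,18,15,22,14]
swap(8,11) ⇒ [8,11,10,12,7,4,6,5,14,15,22,18]; return 8

[8,11,10,12,7,4,6,5,14,15,22,18]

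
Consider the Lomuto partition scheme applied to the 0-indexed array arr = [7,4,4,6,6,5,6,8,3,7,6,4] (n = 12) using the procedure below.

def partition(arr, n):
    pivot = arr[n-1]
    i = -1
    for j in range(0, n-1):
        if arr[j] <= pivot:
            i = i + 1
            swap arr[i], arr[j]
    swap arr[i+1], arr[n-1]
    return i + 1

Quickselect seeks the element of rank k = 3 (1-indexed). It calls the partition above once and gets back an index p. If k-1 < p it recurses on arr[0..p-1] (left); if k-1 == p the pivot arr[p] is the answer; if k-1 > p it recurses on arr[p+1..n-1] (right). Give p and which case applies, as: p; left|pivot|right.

3; left

pivot=4, i=-1
j=0: 7>4, skip
j=1: 4≤4, i=0, swap(0,1) ⇒ [4,7,4,6,6,5,6,8,3,7,6,4]
j=2: 4≤4, i=1, swap(1,2) ⇒ [4,4,7,6,6,5,6,8,3,7,6,4]
j=3: 6>4, skip
j=4: 6>4, skip
j=5: 5>4, skip
j=6: 6>4, skip
j=7: 8>4, skip
j=8: 3≤4, i=2, swap(2,8) ⇒ [4,4,3,6,6,5,6,8,7,7,6,4]
j=9: 7>4, skip
j=10: 6>4, skip
swap(3,11) ⇒ [4,4,3,4,6,5,6,8,7,7,6,6]; return 3
p = 3; k-1 = 2 < 3 ⇒ left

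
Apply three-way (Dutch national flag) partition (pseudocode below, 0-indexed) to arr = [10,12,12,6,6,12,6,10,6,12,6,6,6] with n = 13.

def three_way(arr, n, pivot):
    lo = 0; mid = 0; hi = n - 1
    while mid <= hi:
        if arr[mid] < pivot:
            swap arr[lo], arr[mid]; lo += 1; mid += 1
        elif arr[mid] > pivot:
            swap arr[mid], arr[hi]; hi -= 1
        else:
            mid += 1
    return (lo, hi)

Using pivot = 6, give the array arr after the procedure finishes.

lo=0 mid=0 hi=12
10>6: swap(0,12), hi=11 ⇒ [6,12,12,6,6,12,6,10,6,12,6,6,10]
6=6: mid=1
12>6: swap(1,11), hi=10 ⇒ [6,6,12,6,6,12,6,10,6,12,6,12,10]
6=6: mid=2
12>6: swap(2,10), hi=9 ⇒ [6,6,6,6,6,12,6,10,6,12,12,12,10]
6=6: mid=3
6=6: mid=4
6=6: mid=5
12>6: swap(5,9), hi=8 ⇒ [6,6,6,6,6,12,6,10,6,12,12,12,10]
12>6: swap(5,8), hi=7 ⇒ [6,6,6,6,6,6,6,10,12,12,12,12,10]
6=6: mid=6
6=6: mid=7
10>6: swap(7,7), hi=6 ⇒ [6,6,6,6,6,6,6,10,12,12,12,12,10]
done. lo=0 hi=6; arr=[6,6,6,6,6,6,6,10,12,12,12,12,10]

[6,6,6,6,6,6,6,10,12,12,12,12,10]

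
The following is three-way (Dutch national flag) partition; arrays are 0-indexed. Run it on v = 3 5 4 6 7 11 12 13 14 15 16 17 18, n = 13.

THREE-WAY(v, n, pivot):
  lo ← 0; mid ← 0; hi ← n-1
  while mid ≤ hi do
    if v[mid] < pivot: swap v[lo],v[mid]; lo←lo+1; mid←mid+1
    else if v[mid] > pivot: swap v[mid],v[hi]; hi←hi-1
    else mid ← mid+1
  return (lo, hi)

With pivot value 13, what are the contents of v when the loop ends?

lo=0 mid=0 hi=12
3<13: swap(0,0), lo=1 mid=1 ⇒ 3 5 4 6 7 11 12 13 14 15 16 17 18
5<13: swap(1,1), lo=2 mid=2 ⇒ 3 5 4 6 7 11 12 13 14 15 16 17 18
4<13: swap(2,2), lo=3 mid=3 ⇒ 3 5 4 6 7 11 12 13 14 15 16 17 18
6<13: swap(3,3), lo=4 mid=4 ⇒ 3 5 4 6 7 11 12 13 14 15 16 17 18
7<13: swap(4,4), lo=5 mid=5 ⇒ 3 5 4 6 7 11 12 13 14 15 16 17 18
11<13: swap(5,5), lo=6 mid=6 ⇒ 3 5 4 6 7 11 12 13 14 15 16 17 18
12<13: swap(6,6), lo=7 mid=7 ⇒ 3 5 4 6 7 11 12 13 14 15 16 17 18
13=13: mid=8
14>13: swap(8,12), hi=11 ⇒ 3 5 4 6 7 11 12 13 18 15 16 17 14
18>13: swap(8,11), hi=10 ⇒ 3 5 4 6 7 11 12 13 17 15 16 18 14
17>13: swap(8,10), hi=9 ⇒ 3 5 4 6 7 11 12 13 16 15 17 18 14
16>13: swap(8,9), hi=8 ⇒ 3 5 4 6 7 11 12 13 15 16 17 18 14
15>13: swap(8,8), hi=7 ⇒ 3 5 4 6 7 11 12 13 15 16 17 18 14
done. lo=7 hi=7; v=3 5 4 6 7 11 12 13 15 16 17 18 14

3 5 4 6 7 11 12 13 15 16 17 18 14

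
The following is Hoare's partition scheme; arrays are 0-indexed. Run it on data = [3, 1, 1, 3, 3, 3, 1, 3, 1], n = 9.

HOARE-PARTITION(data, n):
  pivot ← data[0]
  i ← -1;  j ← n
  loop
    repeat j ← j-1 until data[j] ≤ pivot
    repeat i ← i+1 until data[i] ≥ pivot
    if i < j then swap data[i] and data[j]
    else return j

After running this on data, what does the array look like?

pivot=3
j stops at 8 (1), i stops at 0 (3); swap ⇒ [1, 1, 1, 3, 3, 3, 1, 3, 3]
j stops at 7 (3), i stops at 3 (3); swap ⇒ [1, 1, 1, 3, 3, 3, 1, 3, 3]
j stops at 6 (1), i stops at 4 (3); swap ⇒ [1, 1, 1, 3, 1, 3, 3, 3, 3]
j stops at 5, i stops at 5; i≥j ⇒ return 5. data=[1, 1, 1, 3, 1, 3, 3, 3, 3]

[1, 1, 1, 3, 1, 3, 3, 3, 3]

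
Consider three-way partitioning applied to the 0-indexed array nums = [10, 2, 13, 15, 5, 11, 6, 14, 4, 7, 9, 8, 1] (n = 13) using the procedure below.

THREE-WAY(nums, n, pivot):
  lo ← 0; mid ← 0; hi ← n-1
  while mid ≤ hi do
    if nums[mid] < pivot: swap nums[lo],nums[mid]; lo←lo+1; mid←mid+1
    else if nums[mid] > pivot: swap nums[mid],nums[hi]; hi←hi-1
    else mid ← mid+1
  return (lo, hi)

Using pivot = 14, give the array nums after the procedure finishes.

[10, 2, 13, 1, 5, 11, 6, 4, 7, 9, 8, 14, 15]

pivot = 14; lo=0, mid=0, hi=12
nums[mid]=10<14: swap nums[0],nums[0]; lo=1,mid=1 → [10, 2, 13, 15, 5, 11, 6, 14, 4, 7, 9, 8, 1]
nums[mid]=2<14: swap nums[1],nums[1]; lo=2,mid=2 → [10, 2, 13, 15, 5, 11, 6, 14, 4, 7, 9, 8, 1]
nums[mid]=13<14: swap nums[2],nums[2]; lo=3,mid=3 → [10, 2, 13, 15, 5, 11, 6, 14, 4, 7, 9, 8, 1]
nums[mid]=15>14: swap nums[3],nums[12]; hi=11 → [10, 2, 13, 1, 5, 11, 6, 14, 4, 7, 9, 8, 15]
nums[mid]=1<14: swap nums[3],nums[3]; lo=4,mid=4 → [10, 2, 13, 1, 5, 11, 6, 14, 4, 7, 9, 8, 15]
nums[mid]=5<14: swap nums[4],nums[4]; lo=5,mid=5 → [10, 2, 13, 1, 5, 11, 6, 14, 4, 7, 9, 8, 15]
nums[mid]=11<14: swap nums[5],nums[5]; lo=6,mid=6 → [10, 2, 13, 1, 5, 11, 6, 14, 4, 7, 9, 8, 15]
nums[mid]=6<14: swap nums[6],nums[6]; lo=7,mid=7 → [10, 2, 13, 1, 5, 11, 6, 14, 4, 7, 9, 8, 15]
nums[mid]=14=14: mid=8
nums[mid]=4<14: swap nums[7],nums[8]; lo=8,mid=9 → [10, 2, 13, 1, 5, 11, 6, 4, 14, 7, 9, 8, 15]
nums[mid]=7<14: swap nums[8],nums[9]; lo=9,mid=10 → [10, 2, 13, 1, 5, 11, 6, 4, 7, 14, 9, 8, 15]
nums[mid]=9<14: swap nums[9],nums[10]; lo=10,mid=11 → [10, 2, 13, 1, 5, 11, 6, 4, 7, 9, 14, 8, 15]
nums[mid]=8<14: swap nums[10],nums[11]; lo=11,mid=12 → [10, 2, 13, 1, 5, 11, 6, 4, 7, 9, 8, 14, 15]
end: lo=11, hi=11; nums = [10, 2, 13, 1, 5, 11, 6, 4, 7, 9, 8, 14, 15]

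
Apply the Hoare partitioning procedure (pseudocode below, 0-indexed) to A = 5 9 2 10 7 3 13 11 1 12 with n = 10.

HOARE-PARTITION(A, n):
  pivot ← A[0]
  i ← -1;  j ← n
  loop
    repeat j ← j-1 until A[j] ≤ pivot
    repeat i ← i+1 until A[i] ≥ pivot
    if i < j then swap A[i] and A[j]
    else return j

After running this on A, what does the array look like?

1 3 2 10 7 9 13 11 5 12

pivot=5
j stops at 8 (1), i stops at 0 (5); swap ⇒ 1 9 2 10 7 3 13 11 5 12
j stops at 5 (3), i stops at 1 (9); swap ⇒ 1 3 2 10 7 9 13 11 5 12
j stops at 2, i stops at 3; i≥j ⇒ return 2. A=1 3 2 10 7 9 13 11 5 12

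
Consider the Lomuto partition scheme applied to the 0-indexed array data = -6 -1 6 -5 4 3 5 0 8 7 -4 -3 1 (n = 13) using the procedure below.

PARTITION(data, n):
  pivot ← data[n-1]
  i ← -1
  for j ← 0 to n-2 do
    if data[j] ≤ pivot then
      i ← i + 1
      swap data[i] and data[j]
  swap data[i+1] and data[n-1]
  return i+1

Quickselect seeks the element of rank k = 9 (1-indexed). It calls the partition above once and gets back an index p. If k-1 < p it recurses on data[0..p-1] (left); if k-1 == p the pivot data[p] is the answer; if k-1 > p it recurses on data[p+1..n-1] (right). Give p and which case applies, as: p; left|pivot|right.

6; right

pivot = data[12] = 1; i = -1
j=0: data[0]=-6 ≤ 1 → i=0, swap data[0],data[0] (no change) → -6 -1 6 -5 4 3 5 0 8 7 -4 -3 1
j=1: data[1]=-1 ≤ 1 → i=1, swap data[1],data[1] (no change) → -6 -1 6 -5 4 3 5 0 8 7 -4 -3 1
j=2: data[2]=6 > 1 → no swap
j=3: data[3]=-5 ≤ 1 → i=2, swap data[2],data[3] → -6 -1 -5 6 4 3 5 0 8 7 -4 -3 1
j=4: data[4]=4 > 1 → no swap
j=5: data[5]=3 > 1 → no swap
j=6: data[6]=5 > 1 → no swap
j=7: data[7]=0 ≤ 1 → i=3, swap data[3],data[7] → -6 -1 -5 0 4 3 5 6 8 7 -4 -3 1
j=8: data[8]=8 > 1 → no swap
j=9: data[9]=7 > 1 → no swap
j=10: data[10]=-4 ≤ 1 → i=4, swap data[4],data[10] → -6 -1 -5 0 -4 3 5 6 8 7 4 -3 1
j=11: data[11]=-3 ≤ 1 → i=5, swap data[5],data[11] → -6 -1 -5 0 -4 -3 5 6 8 7 4 3 1
final swap data[6],data[12] → -6 -1 -5 0 -4 -3 1 6 8 7 4 3 5; return 6
p = 6; k-1 = 8 > 6 ⇒ right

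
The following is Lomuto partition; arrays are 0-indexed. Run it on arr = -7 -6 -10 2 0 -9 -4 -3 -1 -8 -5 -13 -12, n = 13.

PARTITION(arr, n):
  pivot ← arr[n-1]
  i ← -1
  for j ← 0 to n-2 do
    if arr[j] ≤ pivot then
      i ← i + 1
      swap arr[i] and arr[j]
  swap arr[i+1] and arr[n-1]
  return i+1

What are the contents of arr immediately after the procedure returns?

-13 -12 -10 2 0 -9 -4 -3 -1 -8 -5 -7 -6

pivot = arr[12] = -12; i = -1
j=0: arr[0]=-7 > -12 → no swap
j=1: arr[1]=-6 > -12 → no swap
j=2: arr[2]=-10 > -12 → no swap
j=3: arr[3]=2 > -12 → no swap
j=4: arr[4]=0 > -12 → no swap
j=5: arr[5]=-9 > -12 → no swap
j=6: arr[6]=-4 > -12 → no swap
j=7: arr[7]=-3 > -12 → no swap
j=8: arr[8]=-1 > -12 → no swap
j=9: arr[9]=-8 > -12 → no swap
j=10: arr[10]=-5 > -12 → no swap
j=11: arr[11]=-13 ≤ -12 → i=0, swap arr[0],arr[11] → -13 -6 -10 2 0 -9 -4 -3 -1 -8 -5 -7 -12
final swap arr[1],arr[12] → -13 -12 -10 2 0 -9 -4 -3 -1 -8 -5 -7 -6; return 1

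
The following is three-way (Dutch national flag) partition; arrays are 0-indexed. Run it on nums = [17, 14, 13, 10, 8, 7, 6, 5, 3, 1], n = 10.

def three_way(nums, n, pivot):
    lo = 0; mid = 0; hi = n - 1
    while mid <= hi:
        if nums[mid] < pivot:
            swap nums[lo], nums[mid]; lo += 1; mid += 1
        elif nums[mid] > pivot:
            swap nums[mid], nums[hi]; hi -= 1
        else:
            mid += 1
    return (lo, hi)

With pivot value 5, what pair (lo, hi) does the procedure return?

(2, 2)

pivot = 5; lo=0, mid=0, hi=9
nums[mid]=17>5: swap nums[0],nums[9]; hi=8 → [1, 14, 13, 10, 8, 7, 6, 5, 3, 17]
nums[mid]=1<5: swap nums[0],nums[0]; lo=1,mid=1 → [1, 14, 13, 10, 8, 7, 6, 5, 3, 17]
nums[mid]=14>5: swap nums[1],nums[8]; hi=7 → [1, 3, 13, 10, 8, 7, 6, 5, 14, 17]
nums[mid]=3<5: swap nums[1],nums[1]; lo=2,mid=2 → [1, 3, 13, 10, 8, 7, 6, 5, 14, 17]
nums[mid]=13>5: swap nums[2],nums[7]; hi=6 → [1, 3, 5, 10, 8, 7, 6, 13, 14, 17]
nums[mid]=5=5: mid=3
nums[mid]=10>5: swap nums[3],nums[6]; hi=5 → [1, 3, 5, 6, 8, 7, 10, 13, 14, 17]
nums[mid]=6>5: swap nums[3],nums[5]; hi=4 → [1, 3, 5, 7, 8, 6, 10, 13, 14, 17]
nums[mid]=7>5: swap nums[3],nums[4]; hi=3 → [1, 3, 5, 8, 7, 6, 10, 13, 14, 17]
nums[mid]=8>5: swap nums[3],nums[3]; hi=2 → [1, 3, 5, 8, 7, 6, 10, 13, 14, 17]
end: lo=2, hi=2; nums = [1, 3, 5, 8, 7, 6, 10, 13, 14, 17]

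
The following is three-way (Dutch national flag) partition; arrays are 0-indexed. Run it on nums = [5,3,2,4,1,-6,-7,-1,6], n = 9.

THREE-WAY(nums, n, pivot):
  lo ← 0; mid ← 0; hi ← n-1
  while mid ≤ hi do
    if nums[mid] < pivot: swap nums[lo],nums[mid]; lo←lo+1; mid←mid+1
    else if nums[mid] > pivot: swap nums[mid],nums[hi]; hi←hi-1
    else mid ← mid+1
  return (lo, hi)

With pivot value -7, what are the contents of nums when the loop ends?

[-7,2,4,1,-6,3,-1,6,5]

lo=0 mid=0 hi=8
5>-7: swap(0,8), hi=7 ⇒ [6,3,2,4,1,-6,-7,-1,5]
6>-7: swap(0,7), hi=6 ⇒ [-1,3,2,4,1,-6,-7,6,5]
-1>-7: swap(0,6), hi=5 ⇒ [-7,3,2,4,1,-6,-1,6,5]
-7=-7: mid=1
3>-7: swap(1,5), hi=4 ⇒ [-7,-6,2,4,1,3,-1,6,5]
-6>-7: swap(1,4), hi=3 ⇒ [-7,1,2,4,-6,3,-1,6,5]
1>-7: swap(1,3), hi=2 ⇒ [-7,4,2,1,-6,3,-1,6,5]
4>-7: swap(1,2), hi=1 ⇒ [-7,2,4,1,-6,3,-1,6,5]
2>-7: swap(1,1), hi=0 ⇒ [-7,2,4,1,-6,3,-1,6,5]
done. lo=0 hi=0; nums=[-7,2,4,1,-6,3,-1,6,5]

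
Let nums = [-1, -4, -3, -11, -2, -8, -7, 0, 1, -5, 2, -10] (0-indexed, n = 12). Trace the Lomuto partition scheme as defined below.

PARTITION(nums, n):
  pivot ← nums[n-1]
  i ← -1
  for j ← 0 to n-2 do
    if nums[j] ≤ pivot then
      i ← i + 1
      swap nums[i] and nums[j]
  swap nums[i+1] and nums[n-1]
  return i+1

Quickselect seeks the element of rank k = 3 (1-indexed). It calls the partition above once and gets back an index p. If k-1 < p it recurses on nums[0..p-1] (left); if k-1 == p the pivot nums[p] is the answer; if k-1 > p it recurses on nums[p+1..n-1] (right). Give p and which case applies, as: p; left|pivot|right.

pivot = nums[11] = -10; i = -1
j=0: nums[0]=-1 > -10 → no swap
j=1: nums[1]=-4 > -10 → no swap
j=2: nums[2]=-3 > -10 → no swap
j=3: nums[3]=-11 ≤ -10 → i=0, swap nums[0],nums[3] → [-11, -4, -3, -1, -2, -8, -7, 0, 1, -5, 2, -10]
j=4: nums[4]=-2 > -10 → no swap
j=5: nums[5]=-8 > -10 → no swap
j=6: nums[6]=-7 > -10 → no swap
j=7: nums[7]=0 > -10 → no swap
j=8: nums[8]=1 > -10 → no swap
j=9: nums[9]=-5 > -10 → no swap
j=10: nums[10]=2 > -10 → no swap
final swap nums[1],nums[11] → [-11, -10, -3, -1, -2, -8, -7, 0, 1, -5, 2, -4]; return 1
p = 1; k-1 = 2 > 1 ⇒ right

1; right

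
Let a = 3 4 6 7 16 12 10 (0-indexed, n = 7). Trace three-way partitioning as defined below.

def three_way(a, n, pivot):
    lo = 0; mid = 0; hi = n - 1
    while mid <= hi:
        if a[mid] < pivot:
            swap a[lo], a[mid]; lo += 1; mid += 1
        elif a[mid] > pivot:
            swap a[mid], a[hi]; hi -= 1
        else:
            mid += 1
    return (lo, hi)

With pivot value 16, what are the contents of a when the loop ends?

lo=0 mid=0 hi=6
3<16: swap(0,0), lo=1 mid=1 ⇒ 3 4 6 7 16 12 10
4<16: swap(1,1), lo=2 mid=2 ⇒ 3 4 6 7 16 12 10
6<16: swap(2,2), lo=3 mid=3 ⇒ 3 4 6 7 16 12 10
7<16: swap(3,3), lo=4 mid=4 ⇒ 3 4 6 7 16 12 10
16=16: mid=5
12<16: swap(4,5), lo=5 mid=6 ⇒ 3 4 6 7 12 16 10
10<16: swap(5,6), lo=6 mid=7 ⇒ 3 4 6 7 12 10 16
done. lo=6 hi=6; a=3 4 6 7 12 10 16

3 4 6 7 12 10 16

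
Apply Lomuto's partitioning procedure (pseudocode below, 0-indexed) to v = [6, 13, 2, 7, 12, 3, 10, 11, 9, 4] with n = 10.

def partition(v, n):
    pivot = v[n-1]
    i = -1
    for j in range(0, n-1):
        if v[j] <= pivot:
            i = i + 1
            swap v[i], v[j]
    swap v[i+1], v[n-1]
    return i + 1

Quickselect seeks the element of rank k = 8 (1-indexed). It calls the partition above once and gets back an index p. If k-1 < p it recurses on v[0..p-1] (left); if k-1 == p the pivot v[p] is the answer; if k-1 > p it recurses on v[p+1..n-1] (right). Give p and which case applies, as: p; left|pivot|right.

2; right

pivot = v[9] = 4; i = -1
j=0: v[0]=6 > 4 → no swap
j=1: v[1]=13 > 4 → no swap
j=2: v[2]=2 ≤ 4 → i=0, swap v[0],v[2] → [2, 13, 6, 7, 12, 3, 10, 11, 9, 4]
j=3: v[3]=7 > 4 → no swap
j=4: v[4]=12 > 4 → no swap
j=5: v[5]=3 ≤ 4 → i=1, swap v[1],v[5] → [2, 3, 6, 7, 12, 13, 10, 11, 9, 4]
j=6: v[6]=10 > 4 → no swap
j=7: v[7]=11 > 4 → no swap
j=8: v[8]=9 > 4 → no swap
final swap v[2],v[9] → [2, 3, 4, 7, 12, 13, 10, 11, 9, 6]; return 2
p = 2; k-1 = 7 > 2 ⇒ right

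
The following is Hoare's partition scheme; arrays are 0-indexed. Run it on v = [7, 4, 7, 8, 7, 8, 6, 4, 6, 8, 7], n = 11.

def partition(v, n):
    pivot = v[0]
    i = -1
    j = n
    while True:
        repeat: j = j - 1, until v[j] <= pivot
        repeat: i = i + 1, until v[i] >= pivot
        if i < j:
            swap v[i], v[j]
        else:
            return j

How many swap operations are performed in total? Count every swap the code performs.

pivot=7
j stops at 10 (7), i stops at 0 (7); swap ⇒ [7, 4, 7, 8, 7, 8, 6, 4, 6, 8, 7]
j stops at 8 (6), i stops at 2 (7); swap ⇒ [7, 4, 6, 8, 7, 8, 6, 4, 7, 8, 7]
j stops at 7 (4), i stops at 3 (8); swap ⇒ [7, 4, 6, 4, 7, 8, 6, 8, 7, 8, 7]
j stops at 6 (6), i stops at 4 (7); swap ⇒ [7, 4, 6, 4, 6, 8, 7, 8, 7, 8, 7]
j stops at 4, i stops at 5; i≥j ⇒ return 4. v=[7, 4, 6, 4, 6, 8, 7, 8, 7, 8, 7]

4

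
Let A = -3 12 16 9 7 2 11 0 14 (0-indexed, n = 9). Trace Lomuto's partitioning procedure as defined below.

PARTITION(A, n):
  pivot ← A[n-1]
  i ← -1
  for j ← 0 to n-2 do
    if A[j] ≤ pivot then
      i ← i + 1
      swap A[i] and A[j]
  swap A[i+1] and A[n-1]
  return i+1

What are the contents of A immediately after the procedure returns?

pivot=14, i=-1
j=0: -3≤14, i=0, swap(0,0) ⇒ -3 12 16 9 7 2 11 0 14
j=1: 12≤14, i=1, swap(1,1) ⇒ -3 12 16 9 7 2 11 0 14
j=2: 16>14, skip
j=3: 9≤14, i=2, swap(2,3) ⇒ -3 12 9 16 7 2 11 0 14
j=4: 7≤14, i=3, swap(3,4) ⇒ -3 12 9 7 16 2 11 0 14
j=5: 2≤14, i=4, swap(4,5) ⇒ -3 12 9 7 2 16 11 0 14
j=6: 11≤14, i=5, swap(5,6) ⇒ -3 12 9 7 2 11 16 0 14
j=7: 0≤14, i=6, swap(6,7) ⇒ -3 12 9 7 2 11 0 16 14
swap(7,8) ⇒ -3 12 9 7 2 11 0 14 16; return 7

-3 12 9 7 2 11 0 14 16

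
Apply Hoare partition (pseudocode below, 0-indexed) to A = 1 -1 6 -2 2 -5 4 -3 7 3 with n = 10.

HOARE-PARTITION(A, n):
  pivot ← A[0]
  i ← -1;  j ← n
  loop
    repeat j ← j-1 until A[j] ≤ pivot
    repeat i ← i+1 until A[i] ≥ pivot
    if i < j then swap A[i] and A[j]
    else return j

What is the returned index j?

3

pivot=1
j stops at 7 (-3), i stops at 0 (1); swap ⇒ -3 -1 6 -2 2 -5 4 1 7 3
j stops at 5 (-5), i stops at 2 (6); swap ⇒ -3 -1 -5 -2 2 6 4 1 7 3
j stops at 3, i stops at 4; i≥j ⇒ return 3. A=-3 -1 -5 -2 2 6 4 1 7 3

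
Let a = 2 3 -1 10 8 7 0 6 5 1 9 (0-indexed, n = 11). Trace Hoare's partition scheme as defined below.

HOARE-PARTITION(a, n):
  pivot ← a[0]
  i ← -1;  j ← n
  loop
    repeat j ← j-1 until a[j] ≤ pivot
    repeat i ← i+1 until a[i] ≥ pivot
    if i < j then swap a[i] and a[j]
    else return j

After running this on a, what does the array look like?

1 0 -1 10 8 7 3 6 5 2 9

pivot = a[0] = 2; i = -1, j = 11
j→9 (a[9]=1≤2), i→0 (a[0]=2≥2); i<j, swap → 1 3 -1 10 8 7 0 6 5 2 9
j→6 (a[6]=0≤2), i→1 (a[1]=3≥2); i<j, swap → 1 0 -1 10 8 7 3 6 5 2 9
j→2, i→3; i≥j, return j=2. a = 1 0 -1 10 8 7 3 6 5 2 9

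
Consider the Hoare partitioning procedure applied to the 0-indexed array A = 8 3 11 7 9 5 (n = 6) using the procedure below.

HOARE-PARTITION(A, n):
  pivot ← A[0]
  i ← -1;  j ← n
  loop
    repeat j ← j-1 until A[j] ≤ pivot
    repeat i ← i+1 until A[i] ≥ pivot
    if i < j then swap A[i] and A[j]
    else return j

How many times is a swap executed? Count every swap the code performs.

pivot=8
j stops at 5 (5), i stops at 0 (8); swap ⇒ 5 3 11 7 9 8
j stops at 3 (7), i stops at 2 (11); swap ⇒ 5 3 7 11 9 8
j stops at 2, i stops at 3; i≥j ⇒ return 2. A=5 3 7 11 9 8

2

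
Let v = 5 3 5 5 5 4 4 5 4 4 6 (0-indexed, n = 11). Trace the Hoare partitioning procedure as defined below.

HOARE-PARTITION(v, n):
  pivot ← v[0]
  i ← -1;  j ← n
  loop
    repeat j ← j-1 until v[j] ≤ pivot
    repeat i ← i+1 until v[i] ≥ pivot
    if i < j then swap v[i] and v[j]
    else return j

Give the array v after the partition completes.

pivot=5
j stops at 9 (4), i stops at 0 (5); swap ⇒ 4 3 5 5 5 4 4 5 4 5 6
j stops at 8 (4), i stops at 2 (5); swap ⇒ 4 3 4 5 5 4 4 5 5 5 6
j stops at 7 (5), i stops at 3 (5); swap ⇒ 4 3 4 5 5 4 4 5 5 5 6
j stops at 6 (4), i stops at 4 (5); swap ⇒ 4 3 4 5 4 4 5 5 5 5 6
j stops at 5, i stops at 6; i≥j ⇒ return 5. v=4 3 4 5 4 4 5 5 5 5 6

4 3 4 5 4 4 5 5 5 5 6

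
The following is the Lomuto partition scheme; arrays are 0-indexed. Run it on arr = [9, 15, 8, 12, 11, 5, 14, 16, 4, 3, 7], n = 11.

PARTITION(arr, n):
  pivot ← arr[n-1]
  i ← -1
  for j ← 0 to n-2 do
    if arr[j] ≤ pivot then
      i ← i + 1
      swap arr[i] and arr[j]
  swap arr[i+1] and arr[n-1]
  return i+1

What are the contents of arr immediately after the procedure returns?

[5, 4, 3, 7, 11, 9, 14, 16, 15, 8, 12]

pivot=7, i=-1
j=0: 9>7, skip
j=1: 15>7, skip
j=2: 8>7, skip
j=3: 12>7, skip
j=4: 11>7, skip
j=5: 5≤7, i=0, swap(0,5) ⇒ [5, 15, 8, 12, 11, 9, 14, 16, 4, 3, 7]
j=6: 14>7, skip
j=7: 16>7, skip
j=8: 4≤7, i=1, swap(1,8) ⇒ [5, 4, 8, 12, 11, 9, 14, 16, 15, 3, 7]
j=9: 3≤7, i=2, swap(2,9) ⇒ [5, 4, 3, 12, 11, 9, 14, 16, 15, 8, 7]
swap(3,10) ⇒ [5, 4, 3, 7, 11, 9, 14, 16, 15, 8, 12]; return 3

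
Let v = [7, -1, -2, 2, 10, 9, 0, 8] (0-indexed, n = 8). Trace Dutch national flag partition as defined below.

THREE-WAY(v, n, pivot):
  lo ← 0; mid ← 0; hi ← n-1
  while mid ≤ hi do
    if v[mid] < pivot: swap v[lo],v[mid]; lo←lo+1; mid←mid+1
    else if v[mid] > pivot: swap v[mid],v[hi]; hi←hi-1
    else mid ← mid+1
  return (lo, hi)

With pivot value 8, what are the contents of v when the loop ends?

[7, -1, -2, 2, 0, 8, 9, 10]

lo=0 mid=0 hi=7
7<8: swap(0,0), lo=1 mid=1 ⇒ [7, -1, -2, 2, 10, 9, 0, 8]
-1<8: swap(1,1), lo=2 mid=2 ⇒ [7, -1, -2, 2, 10, 9, 0, 8]
-2<8: swap(2,2), lo=3 mid=3 ⇒ [7, -1, -2, 2, 10, 9, 0, 8]
2<8: swap(3,3), lo=4 mid=4 ⇒ [7, -1, -2, 2, 10, 9, 0, 8]
10>8: swap(4,7), hi=6 ⇒ [7, -1, -2, 2, 8, 9, 0, 10]
8=8: mid=5
9>8: swap(5,6), hi=5 ⇒ [7, -1, -2, 2, 8, 0, 9, 10]
0<8: swap(4,5), lo=5 mid=6 ⇒ [7, -1, -2, 2, 0, 8, 9, 10]
done. lo=5 hi=5; v=[7, -1, -2, 2, 0, 8, 9, 10]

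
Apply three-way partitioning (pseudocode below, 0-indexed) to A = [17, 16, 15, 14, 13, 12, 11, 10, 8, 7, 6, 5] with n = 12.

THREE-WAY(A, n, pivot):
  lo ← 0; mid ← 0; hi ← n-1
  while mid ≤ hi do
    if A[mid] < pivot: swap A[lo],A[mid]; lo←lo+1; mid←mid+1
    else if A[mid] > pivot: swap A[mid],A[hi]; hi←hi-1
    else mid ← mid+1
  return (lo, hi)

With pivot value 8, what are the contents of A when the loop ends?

[5, 6, 7, 8, 12, 11, 10, 13, 14, 15, 16, 17]

pivot = 8; lo=0, mid=0, hi=11
A[mid]=17>8: swap A[0],A[11]; hi=10 → [5, 16, 15, 14, 13, 12, 11, 10, 8, 7, 6, 17]
A[mid]=5<8: swap A[0],A[0]; lo=1,mid=1 → [5, 16, 15, 14, 13, 12, 11, 10, 8, 7, 6, 17]
A[mid]=16>8: swap A[1],A[10]; hi=9 → [5, 6, 15, 14, 13, 12, 11, 10, 8, 7, 16, 17]
A[mid]=6<8: swap A[1],A[1]; lo=2,mid=2 → [5, 6, 15, 14, 13, 12, 11, 10, 8, 7, 16, 17]
A[mid]=15>8: swap A[2],A[9]; hi=8 → [5, 6, 7, 14, 13, 12, 11, 10, 8, 15, 16, 17]
A[mid]=7<8: swap A[2],A[2]; lo=3,mid=3 → [5, 6, 7, 14, 13, 12, 11, 10, 8, 15, 16, 17]
A[mid]=14>8: swap A[3],A[8]; hi=7 → [5, 6, 7, 8, 13, 12, 11, 10, 14, 15, 16, 17]
A[mid]=8=8: mid=4
A[mid]=13>8: swap A[4],A[7]; hi=6 → [5, 6, 7, 8, 10, 12, 11, 13, 14, 15, 16, 17]
A[mid]=10>8: swap A[4],A[6]; hi=5 → [5, 6, 7, 8, 11, 12, 10, 13, 14, 15, 16, 17]
A[mid]=11>8: swap A[4],A[5]; hi=4 → [5, 6, 7, 8, 12, 11, 10, 13, 14, 15, 16, 17]
A[mid]=12>8: swap A[4],A[4]; hi=3 → [5, 6, 7, 8, 12, 11, 10, 13, 14, 15, 16, 17]
end: lo=3, hi=3; A = [5, 6, 7, 8, 12, 11, 10, 13, 14, 15, 16, 17]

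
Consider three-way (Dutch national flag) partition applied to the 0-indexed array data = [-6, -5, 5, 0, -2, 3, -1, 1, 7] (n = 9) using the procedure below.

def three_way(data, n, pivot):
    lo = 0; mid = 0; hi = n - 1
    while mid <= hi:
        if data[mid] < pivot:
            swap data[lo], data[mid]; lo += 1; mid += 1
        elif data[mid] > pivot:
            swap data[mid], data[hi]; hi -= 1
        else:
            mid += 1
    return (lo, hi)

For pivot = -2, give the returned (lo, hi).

lo=0 mid=0 hi=8
-6<-2: swap(0,0), lo=1 mid=1 ⇒ [-6, -5, 5, 0, -2, 3, -1, 1, 7]
-5<-2: swap(1,1), lo=2 mid=2 ⇒ [-6, -5, 5, 0, -2, 3, -1, 1, 7]
5>-2: swap(2,8), hi=7 ⇒ [-6, -5, 7, 0, -2, 3, -1, 1, 5]
7>-2: swap(2,7), hi=6 ⇒ [-6, -5, 1, 0, -2, 3, -1, 7, 5]
1>-2: swap(2,6), hi=5 ⇒ [-6, -5, -1, 0, -2, 3, 1, 7, 5]
-1>-2: swap(2,5), hi=4 ⇒ [-6, -5, 3, 0, -2, -1, 1, 7, 5]
3>-2: swap(2,4), hi=3 ⇒ [-6, -5, -2, 0, 3, -1, 1, 7, 5]
-2=-2: mid=3
0>-2: swap(3,3), hi=2 ⇒ [-6, -5, -2, 0, 3, -1, 1, 7, 5]
done. lo=2 hi=2; data=[-6, -5, -2, 0, 3, -1, 1, 7, 5]

(2, 2)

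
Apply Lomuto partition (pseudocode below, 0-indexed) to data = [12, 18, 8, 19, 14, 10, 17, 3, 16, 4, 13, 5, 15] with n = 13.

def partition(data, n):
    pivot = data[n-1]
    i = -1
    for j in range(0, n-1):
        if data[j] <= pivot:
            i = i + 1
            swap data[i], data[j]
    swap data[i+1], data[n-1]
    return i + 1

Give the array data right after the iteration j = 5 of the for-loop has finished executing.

[12, 8, 14, 10, 18, 19, 17, 3, 16, 4, 13, 5, 15]

pivot = data[12] = 15; i = -1
j=0: data[0]=12 ≤ 15 → i=0, swap data[0],data[0] (no change) → [12, 18, 8, 19, 14, 10, 17, 3, 16, 4, 13, 5, 15]
j=1: data[1]=18 > 15 → no swap
j=2: data[2]=8 ≤ 15 → i=1, swap data[1],data[2] → [12, 8, 18, 19, 14, 10, 17, 3, 16, 4, 13, 5, 15]
j=3: data[3]=19 > 15 → no swap
j=4: data[4]=14 ≤ 15 → i=2, swap data[2],data[4] → [12, 8, 14, 19, 18, 10, 17, 3, 16, 4, 13, 5, 15]
j=5: data[5]=10 ≤ 15 → i=3, swap data[3],data[5] → [12, 8, 14, 10, 18, 19, 17, 3, 16, 4, 13, 5, 15]
(after j=5) data = [12, 8, 14, 10, 18, 19, 17, 3, 16, 4, 13, 5, 15]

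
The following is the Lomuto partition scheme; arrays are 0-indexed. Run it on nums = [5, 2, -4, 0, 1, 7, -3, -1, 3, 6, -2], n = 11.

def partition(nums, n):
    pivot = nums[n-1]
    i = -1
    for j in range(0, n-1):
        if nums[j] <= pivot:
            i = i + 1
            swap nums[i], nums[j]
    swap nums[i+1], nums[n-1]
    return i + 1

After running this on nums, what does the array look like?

pivot = nums[10] = -2; i = -1
j=0: nums[0]=5 > -2 → no swap
j=1: nums[1]=2 > -2 → no swap
j=2: nums[2]=-4 ≤ -2 → i=0, swap nums[0],nums[2] → [-4, 2, 5, 0, 1, 7, -3, -1, 3, 6, -2]
j=3: nums[3]=0 > -2 → no swap
j=4: nums[4]=1 > -2 → no swap
j=5: nums[5]=7 > -2 → no swap
j=6: nums[6]=-3 ≤ -2 → i=1, swap nums[1],nums[6] → [-4, -3, 5, 0, 1, 7, 2, -1, 3, 6, -2]
j=7: nums[7]=-1 > -2 → no swap
j=8: nums[8]=3 > -2 → no swap
j=9: nums[9]=6 > -2 → no swap
final swap nums[2],nums[10] → [-4, -3, -2, 0, 1, 7, 2, -1, 3, 6, 5]; return 2

[-4, -3, -2, 0, 1, 7, 2, -1, 3, 6, 5]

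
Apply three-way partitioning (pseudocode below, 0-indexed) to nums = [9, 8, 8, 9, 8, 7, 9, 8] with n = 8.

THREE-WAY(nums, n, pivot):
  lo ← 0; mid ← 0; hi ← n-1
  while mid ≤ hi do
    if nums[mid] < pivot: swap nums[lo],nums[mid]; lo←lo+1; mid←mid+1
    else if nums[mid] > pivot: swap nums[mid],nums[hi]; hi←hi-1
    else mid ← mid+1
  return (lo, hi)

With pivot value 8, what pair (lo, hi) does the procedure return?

(1, 4)

pivot = 8; lo=0, mid=0, hi=7
nums[mid]=9>8: swap nums[0],nums[7]; hi=6 → [8, 8, 8, 9, 8, 7, 9, 9]
nums[mid]=8=8: mid=1
nums[mid]=8=8: mid=2
nums[mid]=8=8: mid=3
nums[mid]=9>8: swap nums[3],nums[6]; hi=5 → [8, 8, 8, 9, 8, 7, 9, 9]
nums[mid]=9>8: swap nums[3],nums[5]; hi=4 → [8, 8, 8, 7, 8, 9, 9, 9]
nums[mid]=7<8: swap nums[0],nums[3]; lo=1,mid=4 → [7, 8, 8, 8, 8, 9, 9, 9]
nums[mid]=8=8: mid=5
end: lo=1, hi=4; nums = [7, 8, 8, 8, 8, 9, 9, 9]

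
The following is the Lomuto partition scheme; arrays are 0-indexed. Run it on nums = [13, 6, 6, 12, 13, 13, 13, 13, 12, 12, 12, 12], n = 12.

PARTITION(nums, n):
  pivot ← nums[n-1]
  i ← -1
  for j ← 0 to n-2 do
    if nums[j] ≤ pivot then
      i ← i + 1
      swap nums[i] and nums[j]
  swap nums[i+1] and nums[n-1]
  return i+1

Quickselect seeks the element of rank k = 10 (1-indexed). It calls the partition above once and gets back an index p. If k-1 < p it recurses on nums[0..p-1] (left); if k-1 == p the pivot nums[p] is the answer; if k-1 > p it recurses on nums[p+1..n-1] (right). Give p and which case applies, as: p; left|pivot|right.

6; right

pivot=12, i=-1
j=0: 13>12, skip
j=1: 6≤12, i=0, swap(0,1) ⇒ [6, 13, 6, 12, 13, 13, 13, 13, 12, 12, 12, 12]
j=2: 6≤12, i=1, swap(1,2) ⇒ [6, 6, 13, 12, 13, 13, 13, 13, 12, 12, 12, 12]
j=3: 12≤12, i=2, swap(2,3) ⇒ [6, 6, 12, 13, 13, 13, 13, 13, 12, 12, 12, 12]
j=4: 13>12, skip
j=5: 13>12, skip
j=6: 13>12, skip
j=7: 13>12, skip
j=8: 12≤12, i=3, swap(3,8) ⇒ [6, 6, 12, 12, 13, 13, 13, 13, 13, 12, 12, 12]
j=9: 12≤12, i=4, swap(4,9) ⇒ [6, 6, 12, 12, 12, 13, 13, 13, 13, 13, 12, 12]
j=10: 12≤12, i=5, swap(5,10) ⇒ [6, 6, 12, 12, 12, 12, 13, 13, 13, 13, 13, 12]
swap(6,11) ⇒ [6, 6, 12, 12, 12, 12, 12, 13, 13, 13, 13, 13]; return 6
p = 6; k-1 = 9 > 6 ⇒ right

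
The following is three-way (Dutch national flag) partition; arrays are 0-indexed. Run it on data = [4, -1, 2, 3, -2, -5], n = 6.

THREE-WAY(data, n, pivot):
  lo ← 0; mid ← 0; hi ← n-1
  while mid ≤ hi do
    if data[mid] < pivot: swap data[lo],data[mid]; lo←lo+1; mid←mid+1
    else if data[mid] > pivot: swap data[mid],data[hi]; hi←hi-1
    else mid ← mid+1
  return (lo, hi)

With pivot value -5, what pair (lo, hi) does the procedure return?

lo=0 mid=0 hi=5
4>-5: swap(0,5), hi=4 ⇒ [-5, -1, 2, 3, -2, 4]
-5=-5: mid=1
-1>-5: swap(1,4), hi=3 ⇒ [-5, -2, 2, 3, -1, 4]
-2>-5: swap(1,3), hi=2 ⇒ [-5, 3, 2, -2, -1, 4]
3>-5: swap(1,2), hi=1 ⇒ [-5, 2, 3, -2, -1, 4]
2>-5: swap(1,1), hi=0 ⇒ [-5, 2, 3, -2, -1, 4]
done. lo=0 hi=0; data=[-5, 2, 3, -2, -1, 4]

(0, 0)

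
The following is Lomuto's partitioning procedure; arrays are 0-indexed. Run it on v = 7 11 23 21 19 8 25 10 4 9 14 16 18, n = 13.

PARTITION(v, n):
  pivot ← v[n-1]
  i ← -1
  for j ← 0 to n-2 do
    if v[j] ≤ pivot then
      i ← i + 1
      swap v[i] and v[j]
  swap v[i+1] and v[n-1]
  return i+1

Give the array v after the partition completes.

7 11 8 10 4 9 14 16 18 23 25 21 19

pivot = v[12] = 18; i = -1
j=0: v[0]=7 ≤ 18 → i=0, swap v[0],v[0] (no change) → 7 11 23 21 19 8 25 10 4 9 14 16 18
j=1: v[1]=11 ≤ 18 → i=1, swap v[1],v[1] (no change) → 7 11 23 21 19 8 25 10 4 9 14 16 18
j=2: v[2]=23 > 18 → no swap
j=3: v[3]=21 > 18 → no swap
j=4: v[4]=19 > 18 → no swap
j=5: v[5]=8 ≤ 18 → i=2, swap v[2],v[5] → 7 11 8 21 19 23 25 10 4 9 14 16 18
j=6: v[6]=25 > 18 → no swap
j=7: v[7]=10 ≤ 18 → i=3, swap v[3],v[7] → 7 11 8 10 19 23 25 21 4 9 14 16 18
j=8: v[8]=4 ≤ 18 → i=4, swap v[4],v[8] → 7 11 8 10 4 23 25 21 19 9 14 16 18
j=9: v[9]=9 ≤ 18 → i=5, swap v[5],v[9] → 7 11 8 10 4 9 25 21 19 23 14 16 18
j=10: v[10]=14 ≤ 18 → i=6, swap v[6],v[10] → 7 11 8 10 4 9 14 21 19 23 25 16 18
j=11: v[11]=16 ≤ 18 → i=7, swap v[7],v[11] → 7 11 8 10 4 9 14 16 19 23 25 21 18
final swap v[8],v[12] → 7 11 8 10 4 9 14 16 18 23 25 21 19; return 8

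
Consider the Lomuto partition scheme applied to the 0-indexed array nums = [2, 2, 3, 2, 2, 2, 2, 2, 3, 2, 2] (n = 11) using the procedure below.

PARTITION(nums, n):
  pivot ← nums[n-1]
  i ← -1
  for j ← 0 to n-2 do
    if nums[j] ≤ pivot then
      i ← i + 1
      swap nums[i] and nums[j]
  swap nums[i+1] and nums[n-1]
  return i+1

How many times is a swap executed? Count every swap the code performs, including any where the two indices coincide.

9

pivot=2, i=-1
j=0: 2≤2, i=0, swap(0,0) ⇒ [2, 2, 3, 2, 2, 2, 2, 2, 3, 2, 2]
j=1: 2≤2, i=1, swap(1,1) ⇒ [2, 2, 3, 2, 2, 2, 2, 2, 3, 2, 2]
j=2: 3>2, skip
j=3: 2≤2, i=2, swap(2,3) ⇒ [2, 2, 2, 3, 2, 2, 2, 2, 3, 2, 2]
j=4: 2≤2, i=3, swap(3,4) ⇒ [2, 2, 2, 2, 3, 2, 2, 2, 3, 2, 2]
j=5: 2≤2, i=4, swap(4,5) ⇒ [2, 2, 2, 2, 2, 3, 2, 2, 3, 2, 2]
j=6: 2≤2, i=5, swap(5,6) ⇒ [2, 2, 2, 2, 2, 2, 3, 2, 3, 2, 2]
j=7: 2≤2, i=6, swap(6,7) ⇒ [2, 2, 2, 2, 2, 2, 2, 3, 3, 2, 2]
j=8: 3>2, skip
j=9: 2≤2, i=7, swap(7,9) ⇒ [2, 2, 2, 2, 2, 2, 2, 2, 3, 3, 2]
swap(8,10) ⇒ [2, 2, 2, 2, 2, 2, 2, 2, 2, 3, 3]; return 8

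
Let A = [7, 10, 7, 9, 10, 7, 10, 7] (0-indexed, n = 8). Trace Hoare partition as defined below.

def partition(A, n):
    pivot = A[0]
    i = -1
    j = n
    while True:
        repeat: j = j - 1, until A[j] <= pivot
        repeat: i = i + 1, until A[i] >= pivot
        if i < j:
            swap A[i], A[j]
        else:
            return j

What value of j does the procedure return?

2

pivot=7
j stops at 7 (7), i stops at 0 (7); swap ⇒ [7, 10, 7, 9, 10, 7, 10, 7]
j stops at 5 (7), i stops at 1 (10); swap ⇒ [7, 7, 7, 9, 10, 10, 10, 7]
j stops at 2, i stops at 2; i≥j ⇒ return 2. A=[7, 7, 7, 9, 10, 10, 10, 7]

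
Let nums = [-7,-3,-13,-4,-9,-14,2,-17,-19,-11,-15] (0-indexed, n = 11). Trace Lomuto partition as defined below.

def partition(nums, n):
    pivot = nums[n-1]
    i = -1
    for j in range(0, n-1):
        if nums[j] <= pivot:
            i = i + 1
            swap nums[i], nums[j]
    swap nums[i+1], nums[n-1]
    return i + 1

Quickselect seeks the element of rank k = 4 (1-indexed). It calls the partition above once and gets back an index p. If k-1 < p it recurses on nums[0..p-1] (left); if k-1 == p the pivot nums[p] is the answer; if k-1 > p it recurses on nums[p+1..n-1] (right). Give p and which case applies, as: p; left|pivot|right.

2; right

pivot = nums[10] = -15; i = -1
j=0: nums[0]=-7 > -15 → no swap
j=1: nums[1]=-3 > -15 → no swap
j=2: nums[2]=-13 > -15 → no swap
j=3: nums[3]=-4 > -15 → no swap
j=4: nums[4]=-9 > -15 → no swap
j=5: nums[5]=-14 > -15 → no swap
j=6: nums[6]=2 > -15 → no swap
j=7: nums[7]=-17 ≤ -15 → i=0, swap nums[0],nums[7] → [-17,-3,-13,-4,-9,-14,2,-7,-19,-11,-15]
j=8: nums[8]=-19 ≤ -15 → i=1, swap nums[1],nums[8] → [-17,-19,-13,-4,-9,-14,2,-7,-3,-11,-15]
j=9: nums[9]=-11 > -15 → no swap
final swap nums[2],nums[10] → [-17,-19,-15,-4,-9,-14,2,-7,-3,-11,-13]; return 2
p = 2; k-1 = 3 > 2 ⇒ right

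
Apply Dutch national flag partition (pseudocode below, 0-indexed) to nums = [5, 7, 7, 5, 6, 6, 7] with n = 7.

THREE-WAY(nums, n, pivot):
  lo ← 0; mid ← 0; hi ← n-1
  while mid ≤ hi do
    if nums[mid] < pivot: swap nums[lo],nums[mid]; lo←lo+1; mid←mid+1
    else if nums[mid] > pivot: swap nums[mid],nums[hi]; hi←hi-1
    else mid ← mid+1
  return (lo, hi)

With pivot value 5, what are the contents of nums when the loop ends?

[5, 5, 7, 6, 6, 7, 7]

lo=0 mid=0 hi=6
5=5: mid=1
7>5: swap(1,6), hi=5 ⇒ [5, 7, 7, 5, 6, 6, 7]
7>5: swap(1,5), hi=4 ⇒ [5, 6, 7, 5, 6, 7, 7]
6>5: swap(1,4), hi=3 ⇒ [5, 6, 7, 5, 6, 7, 7]
6>5: swap(1,3), hi=2 ⇒ [5, 5, 7, 6, 6, 7, 7]
5=5: mid=2
7>5: swap(2,2), hi=1 ⇒ [5, 5, 7, 6, 6, 7, 7]
done. lo=0 hi=1; nums=[5, 5, 7, 6, 6, 7, 7]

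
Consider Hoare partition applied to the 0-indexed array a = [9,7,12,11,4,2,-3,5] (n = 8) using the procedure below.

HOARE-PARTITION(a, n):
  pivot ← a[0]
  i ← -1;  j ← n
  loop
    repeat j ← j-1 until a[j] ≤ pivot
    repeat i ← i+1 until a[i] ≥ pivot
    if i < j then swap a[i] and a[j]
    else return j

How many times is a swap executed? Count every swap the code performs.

pivot=9
j stops at 7 (5), i stops at 0 (9); swap ⇒ [5,7,12,11,4,2,-3,9]
j stops at 6 (-3), i stops at 2 (12); swap ⇒ [5,7,-3,11,4,2,12,9]
j stops at 5 (2), i stops at 3 (11); swap ⇒ [5,7,-3,2,4,11,12,9]
j stops at 4, i stops at 5; i≥j ⇒ return 4. a=[5,7,-3,2,4,11,12,9]

3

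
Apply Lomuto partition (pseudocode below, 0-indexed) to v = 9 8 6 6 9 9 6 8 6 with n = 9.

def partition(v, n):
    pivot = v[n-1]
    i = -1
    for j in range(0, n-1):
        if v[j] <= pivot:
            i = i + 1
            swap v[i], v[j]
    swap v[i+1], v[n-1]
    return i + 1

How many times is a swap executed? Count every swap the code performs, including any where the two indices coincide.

pivot = v[8] = 6; i = -1
j=0: v[0]=9 > 6 → no swap
j=1: v[1]=8 > 6 → no swap
j=2: v[2]=6 ≤ 6 → i=0, swap v[0],v[2] → 6 8 9 6 9 9 6 8 6
j=3: v[3]=6 ≤ 6 → i=1, swap v[1],v[3] → 6 6 9 8 9 9 6 8 6
j=4: v[4]=9 > 6 → no swap
j=5: v[5]=9 > 6 → no swap
j=6: v[6]=6 ≤ 6 → i=2, swap v[2],v[6] → 6 6 6 8 9 9 9 8 6
j=7: v[7]=8 > 6 → no swap
final swap v[3],v[8] → 6 6 6 6 9 9 9 8 8; return 3

4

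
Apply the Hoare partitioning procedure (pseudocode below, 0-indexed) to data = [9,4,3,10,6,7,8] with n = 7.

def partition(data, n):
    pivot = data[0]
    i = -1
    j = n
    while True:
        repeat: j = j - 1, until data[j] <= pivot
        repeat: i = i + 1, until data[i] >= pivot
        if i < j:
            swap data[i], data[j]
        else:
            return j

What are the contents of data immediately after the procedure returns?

pivot = data[0] = 9; i = -1, j = 7
j→6 (data[6]=8≤9), i→0 (data[0]=9≥9); i<j, swap → [8,4,3,10,6,7,9]
j→5 (data[5]=7≤9), i→3 (data[3]=10≥9); i<j, swap → [8,4,3,7,6,10,9]
j→4, i→5; i≥j, return j=4. data = [8,4,3,7,6,10,9]

[8,4,3,7,6,10,9]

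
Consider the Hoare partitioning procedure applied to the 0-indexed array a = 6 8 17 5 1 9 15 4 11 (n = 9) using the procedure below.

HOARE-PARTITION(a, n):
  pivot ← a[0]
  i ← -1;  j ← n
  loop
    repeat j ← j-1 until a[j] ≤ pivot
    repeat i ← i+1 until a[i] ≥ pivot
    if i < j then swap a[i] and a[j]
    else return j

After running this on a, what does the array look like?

4 1 5 17 8 9 15 6 11

pivot = a[0] = 6; i = -1, j = 9
j→7 (a[7]=4≤6), i→0 (a[0]=6≥6); i<j, swap → 4 8 17 5 1 9 15 6 11
j→4 (a[4]=1≤6), i→1 (a[1]=8≥6); i<j, swap → 4 1 17 5 8 9 15 6 11
j→3 (a[3]=5≤6), i→2 (a[2]=17≥6); i<j, swap → 4 1 5 17 8 9 15 6 11
j→2, i→3; i≥j, return j=2. a = 4 1 5 17 8 9 15 6 11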